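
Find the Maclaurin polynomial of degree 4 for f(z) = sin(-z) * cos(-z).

Expand each factor separately, then convolve coefficients.
f(0) = 0
f′(0) = -1
f′′(0) = 0
f′′′(0) = 4
f^(4)(0) = 0
Dividing each by k! gives the coefficients c_0, ..., c_4.

2*z^3/3 - z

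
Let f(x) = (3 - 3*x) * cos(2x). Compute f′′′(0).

36

Shift and add copies of the series according to the polynomial's terms.
The coefficient of x^3 in the expansion is 6, so f′′′(0) = 3! * (6) = 36.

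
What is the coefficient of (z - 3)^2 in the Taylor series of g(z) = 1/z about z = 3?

[(z - 3)^0] = 1/3;  [(z - 3)^1] = -1/9;  [(z - 3)^2] = 1/27.

1/27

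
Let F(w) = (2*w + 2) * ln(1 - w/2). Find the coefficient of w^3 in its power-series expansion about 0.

-1/3

Multiply each power in the prefactor through the base expansion.
F(0) = 0
F′(0) = -1
F′′(0) = -5/2
F′′′(0) = -2
The Taylor polynomial is Σ F^(k)(0)/k! · w^k.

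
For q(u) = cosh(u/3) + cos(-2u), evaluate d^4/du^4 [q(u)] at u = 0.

Combine the two series term by term.
From the series, [u^4] q = 1297/1944; multiply by 4! = 24 to get 1297/81.

1297/81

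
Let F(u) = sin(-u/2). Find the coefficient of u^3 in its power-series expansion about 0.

F(0) = 0
F′(0) = -1/2
F′′(0) = 0
F′′′(0) = 1/8
So c_3 = F′′′(0)/3! = 1/48.

1/48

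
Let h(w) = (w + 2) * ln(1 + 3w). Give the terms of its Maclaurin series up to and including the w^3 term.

Distribute the polynomial across the series and collect like powers.
h(0) = 0
h′(0) = 6
h′′(0) = -12
h′′′(0) = 81

27*w^3/2 - 6*w^2 + 6*w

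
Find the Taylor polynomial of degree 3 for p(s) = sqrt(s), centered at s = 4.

(s - 4)^3/512 - (s - 4)^2/64 + (s - 4)/4 + 2

p(4) = 2
p′(4) = 1/4
p′′(4) = -1/32
p′′′(4) = 3/256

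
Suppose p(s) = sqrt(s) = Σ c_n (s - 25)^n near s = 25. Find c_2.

p(25) = 5
p′(25) = 1/10
p′′(25) = -1/500

-1/1000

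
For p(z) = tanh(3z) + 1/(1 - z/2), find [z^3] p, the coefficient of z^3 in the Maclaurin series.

Add the two expansions coefficient-wise.
[z^0] = 1;  [z^1] = 7/2;  [z^2] = 1/4;  [z^3] = -71/8.
So c_3 = p′′′(0)/3! = -71/8.

-71/8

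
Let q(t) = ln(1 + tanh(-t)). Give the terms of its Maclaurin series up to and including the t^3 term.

Let u equal the inner series; expand the outer function in u and truncate.
[t^0] = 0;  [t^1] = -1;  [t^2] = -1/2;  [t^3] = 0.

-t^2/2 - t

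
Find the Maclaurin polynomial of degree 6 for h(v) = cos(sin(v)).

Let u equal the inner series; expand the outer function in u and truncate.
[v^0] = 1;  [v^1] = 0;  [v^2] = -1/2;  [v^3] = 0;  [v^4] = 5/24;  [v^5] = 0;  [v^6] = -37/720.

-37*v^6/720 + 5*v^4/24 - v^2/2 + 1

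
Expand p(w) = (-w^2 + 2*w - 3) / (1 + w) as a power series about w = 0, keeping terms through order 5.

Shift and add copies of the series according to the polynomial's terms.

6*w^5 - 6*w^4 + 6*w^3 - 6*w^2 + 5*w - 3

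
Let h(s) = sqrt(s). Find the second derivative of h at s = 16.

Differentiate repeatedly and evaluate at the center.
The coefficient of (s - 16)^2 in the expansion is -1/512, so h′′(16) = 2! * (-1/512) = -1/256.

-1/256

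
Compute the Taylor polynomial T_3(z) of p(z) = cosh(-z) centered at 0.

z^2/2 + 1

Use the known series and substitute for the argument.
p(0) = 1
p′(0) = 0
p′′(0) = 1
p′′′(0) = 0
Then c_k = p^(k)(0)/k! gives each Taylor coefficient.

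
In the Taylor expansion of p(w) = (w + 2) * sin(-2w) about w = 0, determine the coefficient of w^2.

-2

Distribute the polynomial across the series and collect like powers.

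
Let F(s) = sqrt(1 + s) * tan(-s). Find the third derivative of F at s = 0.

-5/4

Take the Cauchy product of the two expansions.
The coefficient of s^3 in the expansion is -5/24, so F′′′(0) = 3! * (-5/24) = -5/4.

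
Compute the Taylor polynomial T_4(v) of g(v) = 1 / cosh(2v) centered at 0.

Write the quotient as an unknown series and match coefficients against numerator = denominator · series.
g(0) = 1
g′(0) = 0
g′′(0) = -4
g′′′(0) = 0
g^(4)(0) = 80
Then c_k = g^(k)(0)/k! gives each Taylor coefficient.

10*v^4/3 - 2*v^2 + 1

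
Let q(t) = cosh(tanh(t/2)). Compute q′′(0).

1/4

Let u equal the inner series; expand the outer function in u and truncate.
The coefficient of t^2 in the expansion is 1/8, so q′′(0) = 2! * (1/8) = 1/4.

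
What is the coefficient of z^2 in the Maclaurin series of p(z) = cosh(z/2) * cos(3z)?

Expand each factor separately, then convolve coefficients.

-35/8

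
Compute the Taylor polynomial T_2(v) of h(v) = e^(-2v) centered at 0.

2*v^2 - 2*v + 1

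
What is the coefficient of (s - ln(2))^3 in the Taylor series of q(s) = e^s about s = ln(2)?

1/3

q(ln(2)) = 2
q′(ln(2)) = 2
q′′(ln(2)) = 2
q′′′(ln(2)) = 2
So c_3 = q′′′(ln(2))/3! = 1/3.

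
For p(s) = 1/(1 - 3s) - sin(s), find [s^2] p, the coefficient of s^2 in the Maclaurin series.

9

Expand each term separately and add.
p(0) = 1
p′(0) = 2
p′′(0) = 18
The Taylor polynomial is Σ p^(k)(0)/k! · s^k.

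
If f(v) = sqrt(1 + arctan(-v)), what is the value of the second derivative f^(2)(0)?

Plug the Maclaurin series of the inner function into that of the outer and collect terms.
The coefficient of v^2 in the expansion is -1/8, so f′′(0) = 2! * (-1/8) = -1/4.

-1/4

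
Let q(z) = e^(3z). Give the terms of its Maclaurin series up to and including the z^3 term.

[z^0] = 1;  [z^1] = 3;  [z^2] = 9/2;  [z^3] = 9/2.

9*z^3/2 + 9*z^2/2 + 3*z + 1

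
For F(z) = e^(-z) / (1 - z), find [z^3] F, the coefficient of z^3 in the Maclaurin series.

1/3

Multiply the numerator's expansion by the denominator's geometric series.
F(0) = 1
F′(0) = 0
F′′(0) = 1
F′′′(0) = 2
Dividing each by k! gives the coefficients c_0, ..., c_3.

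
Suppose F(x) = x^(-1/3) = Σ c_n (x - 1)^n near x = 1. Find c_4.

35/243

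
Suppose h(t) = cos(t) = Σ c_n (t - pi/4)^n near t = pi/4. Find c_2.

c_2 = h′′(pi/4)/2! = -sqrt(2)/4.

-sqrt(2)/4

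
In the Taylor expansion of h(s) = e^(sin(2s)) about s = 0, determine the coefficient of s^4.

Let u equal the inner series; expand the outer function in u and truncate.
[s^0] = 1;  [s^1] = 2;  [s^2] = 2;  [s^3] = 0;  [s^4] = -2.
So c_4 = h^(4)(0)/4! = -2.

-2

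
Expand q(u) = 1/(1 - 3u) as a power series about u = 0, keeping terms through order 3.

27*u^3 + 9*u^2 + 3*u + 1

[u^0] = 1;  [u^1] = 3;  [u^2] = 9;  [u^3] = 27.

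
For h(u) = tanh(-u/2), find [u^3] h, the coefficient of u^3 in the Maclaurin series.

1/24

h(0) = 0
h′(0) = -1/2
h′′(0) = 0
h′′′(0) = 1/4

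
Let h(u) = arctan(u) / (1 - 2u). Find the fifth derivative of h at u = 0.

1784

Expand each factor separately, then convolve coefficients.
From the series, [u^5] h = 223/15; multiply by 5! = 120 to get 1784.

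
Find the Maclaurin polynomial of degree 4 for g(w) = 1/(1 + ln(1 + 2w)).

Plug the Maclaurin series of the inner function into that of the outer and collect terms.
g(0) = 1
g′(0) = -2
g′′(0) = 12
g′′′(0) = -112
g^(4)(0) = 1408

176*w^4/3 - 56*w^3/3 + 6*w^2 - 2*w + 1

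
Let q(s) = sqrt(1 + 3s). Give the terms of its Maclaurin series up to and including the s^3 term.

27*s^3/16 - 9*s^2/8 + 3*s/2 + 1

Use the known series and substitute for the argument.
q(0) = 1
q′(0) = 3/2
q′′(0) = -9/4
q′′′(0) = 81/8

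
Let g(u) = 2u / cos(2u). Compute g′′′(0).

24

Write the quotient as an unknown series and match coefficients against numerator = denominator · series.
The coefficient of u^3 in the expansion is 4, so g′′′(0) = 3! * (4) = 24.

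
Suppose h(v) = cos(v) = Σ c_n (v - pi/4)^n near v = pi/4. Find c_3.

sqrt(2)/12

Apply the Taylor formula c_k = f^(k)(a)/k!.
[(v - pi/4)^0] = sqrt(2)/2;  [(v - pi/4)^1] = -sqrt(2)/2;  [(v - pi/4)^2] = -sqrt(2)/4;  [(v - pi/4)^3] = sqrt(2)/12.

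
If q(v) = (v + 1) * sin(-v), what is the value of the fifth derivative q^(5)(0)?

Shift and add copies of the series according to the polynomial's terms.
From the series, [v^5] q = -1/120; multiply by 5! = 120 to get -1.

-1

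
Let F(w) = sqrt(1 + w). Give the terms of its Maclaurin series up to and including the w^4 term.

-5*w^4/128 + w^3/16 - w^2/8 + w/2 + 1

F(0) = 1
F′(0) = 1/2
F′′(0) = -1/4
F′′′(0) = 3/8
F^(4)(0) = -15/16
The Taylor polynomial is Σ F^(k)(0)/k! · w^k.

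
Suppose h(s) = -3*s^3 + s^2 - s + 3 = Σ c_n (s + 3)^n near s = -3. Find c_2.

28

h(-3) = 96
h′(-3) = -88
h′′(-3) = 56
So c_2 = h′′(-3)/2! = 28.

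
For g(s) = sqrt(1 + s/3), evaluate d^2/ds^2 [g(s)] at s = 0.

-1/36

From the series, [s^2] g = -1/72; multiply by 2! = 2 to get -1/36.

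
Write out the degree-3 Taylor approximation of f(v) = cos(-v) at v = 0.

1 - v^2/2

Apply the Taylor formula c_k = f^(k)(a)/k!.
f(0) = 1
f′(0) = 0
f′′(0) = -1
f′′′(0) = 0
The Taylor polynomial is Σ f^(k)(0)/k! · v^k.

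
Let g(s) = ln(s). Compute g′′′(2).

1/4

Compute the successive derivatives at the expansion point and divide by k!.
From the series, [(s - 2)^3] g = 1/24; multiply by 3! = 6 to get 1/4.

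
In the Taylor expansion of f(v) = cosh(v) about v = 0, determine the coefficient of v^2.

1/2

c_2 = f′′(0)/2! = 1/2.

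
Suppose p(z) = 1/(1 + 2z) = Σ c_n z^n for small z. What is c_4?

Apply the Taylor formula c_k = f^(k)(a)/k!.

16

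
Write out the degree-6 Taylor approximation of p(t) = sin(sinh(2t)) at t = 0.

-32*t^5/15 + 2*t

Let u equal the inner series; expand the outer function in u and truncate.
[t^0] = 0;  [t^1] = 2;  [t^2] = 0;  [t^3] = 0;  [t^4] = 0;  [t^5] = -32/15;  [t^6] = 0.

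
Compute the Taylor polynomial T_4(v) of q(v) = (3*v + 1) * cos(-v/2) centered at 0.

Distribute the polynomial across the series and collect like powers.
q(0) = 1
q′(0) = 3
q′′(0) = -1/4
q′′′(0) = -9/4
q^(4)(0) = 1/16
Then c_k = q^(k)(0)/k! gives each Taylor coefficient.

v^4/384 - 3*v^3/8 - v^2/8 + 3*v + 1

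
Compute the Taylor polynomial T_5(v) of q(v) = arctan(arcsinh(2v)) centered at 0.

Let u equal the inner series; expand the outer function in u and truncate.

212*v^5/15 - 4*v^3 + 2*v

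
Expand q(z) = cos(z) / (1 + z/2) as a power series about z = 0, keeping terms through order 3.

z^3/8 - z^2/4 - z/2 + 1

Multiply the two series term by term and collect like powers.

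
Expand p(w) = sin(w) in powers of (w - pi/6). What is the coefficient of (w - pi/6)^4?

1/48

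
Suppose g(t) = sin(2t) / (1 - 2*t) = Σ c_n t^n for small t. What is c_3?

20/3

Expand 1/(denominator) as a geometric series and multiply by the numerator's series.
g(0) = 0
g′(0) = 2
g′′(0) = 8
g′′′(0) = 40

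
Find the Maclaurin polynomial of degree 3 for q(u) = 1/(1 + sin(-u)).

Let u equal the inner series; expand the outer function in u and truncate.
q(0) = 1
q′(0) = 1
q′′(0) = 2
q′′′(0) = 5

5*u^3/6 + u^2 + u + 1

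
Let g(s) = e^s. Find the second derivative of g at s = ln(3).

3

Apply the Taylor formula c_k = f^(k)(a)/k!.
The coefficient of (s - ln(3))^2 in the expansion is 3/2, so g′′(ln(3)) = 2! * (3/2) = 3.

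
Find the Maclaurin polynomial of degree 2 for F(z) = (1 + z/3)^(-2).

z^2/3 - 2*z/3 + 1

Differentiate repeatedly and evaluate at the center.
F(0) = 1
F′(0) = -2/3
F′′(0) = 2/3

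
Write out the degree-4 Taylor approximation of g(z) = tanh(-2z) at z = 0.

Use the known series and substitute for the argument.

8*z^3/3 - 2*z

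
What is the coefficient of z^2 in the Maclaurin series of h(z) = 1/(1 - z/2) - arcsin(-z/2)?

1/4

Expand each term separately and add.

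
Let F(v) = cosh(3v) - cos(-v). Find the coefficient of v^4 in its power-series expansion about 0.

10/3

Expand each term separately and add.
[v^0] = 0;  [v^1] = 0;  [v^2] = 5;  [v^3] = 0;  [v^4] = 10/3.
So c_4 = F^(4)(0)/4! = 10/3.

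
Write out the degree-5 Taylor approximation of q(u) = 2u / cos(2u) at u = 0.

Divide the numerator series by the denominator series (power-series long division).
q(0) = 0
q′(0) = 2
q′′(0) = 0
q′′′(0) = 24
q^(4)(0) = 0
q^(5)(0) = 800
Then c_k = q^(k)(0)/k! gives each Taylor coefficient.

20*u^5/3 + 4*u^3 + 2*u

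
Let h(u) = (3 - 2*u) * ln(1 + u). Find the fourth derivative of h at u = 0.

-34

Distribute the polynomial across the series and collect like powers.
From the series, [u^4] h = -17/12; multiply by 4! = 24 to get -34.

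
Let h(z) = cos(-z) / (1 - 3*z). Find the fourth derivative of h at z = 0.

1837

Multiply the numerator's expansion by the denominator's geometric series.
The coefficient of z^4 in the expansion is 1837/24, so h^(4)(0) = 4! * (1837/24) = 1837.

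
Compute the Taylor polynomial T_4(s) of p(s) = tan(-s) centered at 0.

p(0) = 0
p′(0) = -1
p′′(0) = 0
p′′′(0) = -2
p^(4)(0) = 0

-s^3/3 - s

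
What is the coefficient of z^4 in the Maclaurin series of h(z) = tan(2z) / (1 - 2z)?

64/3

Multiply the two series term by term and collect like powers.
h(0) = 0
h′(0) = 2
h′′(0) = 8
h′′′(0) = 64
h^(4)(0) = 512
So c_4 = h^(4)(0)/4! = 64/3.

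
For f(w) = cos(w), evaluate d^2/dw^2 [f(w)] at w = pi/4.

-sqrt(2)/2

Differentiate repeatedly and evaluate at the center.
The coefficient of (w - pi/4)^2 in the expansion is -sqrt(2)/4, so f′′(pi/4) = 2! * (-sqrt(2)/4) = -sqrt(2)/2.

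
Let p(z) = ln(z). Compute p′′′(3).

Apply the Taylor formula c_k = f^(k)(a)/k!.
From the series, [(z - 3)^3] p = 1/81; multiply by 3! = 6 to get 2/27.

2/27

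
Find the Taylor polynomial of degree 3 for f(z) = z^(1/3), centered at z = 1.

Differentiate repeatedly and evaluate at the center.

5*(z - 1)^3/81 - (z - 1)^2/9 + (z - 1)/3 + 1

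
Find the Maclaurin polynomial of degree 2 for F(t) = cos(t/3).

F(0) = 1
F′(0) = 0
F′′(0) = -1/9

1 - t^2/18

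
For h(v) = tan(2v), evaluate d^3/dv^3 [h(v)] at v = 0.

The coefficient of v^3 in the expansion is 8/3, so h′′′(0) = 3! * (8/3) = 16.

16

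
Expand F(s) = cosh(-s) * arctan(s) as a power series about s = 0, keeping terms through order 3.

Write out both Maclaurin series and multiply, keeping only the needed powers.
F(0) = 0
F′(0) = 1
F′′(0) = 0
F′′′(0) = 1
Dividing each by k! gives the coefficients c_0, ..., c_3.

s^3/6 + s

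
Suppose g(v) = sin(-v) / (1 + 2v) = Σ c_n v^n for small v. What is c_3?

-23/6

Take the Cauchy product of the two expansions.
[v^0] = 0;  [v^1] = -1;  [v^2] = 2;  [v^3] = -23/6.
So c_3 = g′′′(0)/3! = -23/6.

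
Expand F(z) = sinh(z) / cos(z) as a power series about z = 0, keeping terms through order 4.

2*z^3/3 + z

Write the quotient as an unknown series and match coefficients against numerator = denominator · series.
F(0) = 0
F′(0) = 1
F′′(0) = 0
F′′′(0) = 4
F^(4)(0) = 0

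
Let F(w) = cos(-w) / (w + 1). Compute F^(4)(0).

13

Use 1/(1 - r) = Σ r^k on the denominator, then take the Cauchy product.
From the series, [w^4] F = 13/24; multiply by 4! = 24 to get 13.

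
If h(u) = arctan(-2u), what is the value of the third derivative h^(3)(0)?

Compute the successive derivatives at the expansion point and divide by k!.
From the series, [u^3] h = 8/3; multiply by 3! = 6 to get 16.

16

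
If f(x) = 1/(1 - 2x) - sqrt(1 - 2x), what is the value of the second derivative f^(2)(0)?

9

Combine the two series term by term.
The coefficient of x^2 in the expansion is 9/2, so f′′(0) = 2! * (9/2) = 9.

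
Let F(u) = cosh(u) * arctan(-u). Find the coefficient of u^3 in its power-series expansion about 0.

-1/6

Multiply the two series term by term and collect like powers.
F(0) = 0
F′(0) = -1
F′′(0) = 0
F′′′(0) = -1
So c_3 = F′′′(0)/3! = -1/6.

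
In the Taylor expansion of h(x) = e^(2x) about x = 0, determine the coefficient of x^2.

2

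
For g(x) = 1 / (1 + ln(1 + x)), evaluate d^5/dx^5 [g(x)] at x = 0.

-694

Write 1/(1+u) = 1 - u + u^2 - u^3 + ... and substitute the series for u.
From the series, [x^5] g = -347/60; multiply by 5! = 120 to get -694.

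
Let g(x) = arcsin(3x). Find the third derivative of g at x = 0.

27

From the series, [x^3] g = 9/2; multiply by 3! = 6 to get 27.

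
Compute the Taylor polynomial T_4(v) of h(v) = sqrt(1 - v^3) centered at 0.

1 - v^3/2

Apply the Taylor formula c_k = f^(k)(a)/k!.
[v^0] = 1;  [v^1] = 0;  [v^2] = 0;  [v^3] = -1/2;  [v^4] = 0.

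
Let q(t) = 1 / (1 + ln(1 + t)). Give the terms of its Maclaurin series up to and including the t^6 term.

Expand as Σ (-1)^k u^k with u equal to the inner function's series.
q(0) = 1
q′(0) = -1
q′′(0) = 3
q′′′(0) = -14
q^(4)(0) = 88
q^(5)(0) = -694
q^(6)(0) = 6578
Dividing each by k! gives the coefficients c_0, ..., c_6.

3289*t^6/360 - 347*t^5/60 + 11*t^4/3 - 7*t^3/3 + 3*t^2/2 - t + 1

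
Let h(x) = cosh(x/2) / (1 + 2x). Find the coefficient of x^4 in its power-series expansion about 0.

6337/384

Take the Cauchy product of the two expansions.
h(0) = 1
h′(0) = -2
h′′(0) = 33/4
h′′′(0) = -99/2
h^(4)(0) = 6337/16
So c_4 = h^(4)(0)/4! = 6337/384.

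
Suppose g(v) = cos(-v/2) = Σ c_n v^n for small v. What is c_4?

1/384

g(0) = 1
g′(0) = 0
g′′(0) = -1/4
g′′′(0) = 0
g^(4)(0) = 1/16
So c_4 = g^(4)(0)/4! = 1/384.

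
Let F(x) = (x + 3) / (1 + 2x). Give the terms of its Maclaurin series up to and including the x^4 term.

Multiply each power in the prefactor through the base expansion.
[x^0] = 3;  [x^1] = -5;  [x^2] = 10;  [x^3] = -20;  [x^4] = 40.

40*x^4 - 20*x^3 + 10*x^2 - 5*x + 3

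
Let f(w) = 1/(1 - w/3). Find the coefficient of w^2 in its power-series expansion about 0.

1/9

f(0) = 1
f′(0) = 1/3
f′′(0) = 2/9
So c_2 = f′′(0)/2! = 1/9.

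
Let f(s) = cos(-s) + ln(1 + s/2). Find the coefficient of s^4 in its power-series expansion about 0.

Add the two expansions coefficient-wise.
f(0) = 1
f′(0) = 1/2
f′′(0) = -5/4
f′′′(0) = 1/4
f^(4)(0) = 5/8
Dividing each by k! gives the coefficients c_0, ..., c_4.

5/192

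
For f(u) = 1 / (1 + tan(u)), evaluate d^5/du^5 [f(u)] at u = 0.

Write 1/(1+u) = 1 - u + u^2 - u^3 + ... and substitute the series for u.
The coefficient of u^5 in the expansion is -32/15, so f^(5)(0) = 5! * (-32/15) = -256.

-256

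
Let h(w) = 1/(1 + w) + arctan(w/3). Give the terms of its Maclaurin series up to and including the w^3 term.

Combine the two series term by term.
h(0) = 1
h′(0) = -2/3
h′′(0) = 2
h′′′(0) = -164/27
Then c_k = h^(k)(0)/k! gives each Taylor coefficient.

-82*w^3/81 + w^2 - 2*w/3 + 1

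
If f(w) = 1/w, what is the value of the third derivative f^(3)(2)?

-3/8

The coefficient of (w - 2)^3 in the expansion is -1/16, so f′′′(2) = 3! * (-1/16) = -3/8.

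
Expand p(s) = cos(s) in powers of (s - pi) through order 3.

p(pi) = -1
p′(pi) = 0
p′′(pi) = 1
p′′′(pi) = 0

(s - pi)^2/2 - 1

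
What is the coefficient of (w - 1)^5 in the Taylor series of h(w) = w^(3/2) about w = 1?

[(w - 1)^0] = 1;  [(w - 1)^1] = 3/2;  [(w - 1)^2] = 3/8;  [(w - 1)^3] = -1/16;  [(w - 1)^4] = 3/128;  [(w - 1)^5] = -3/256.

-3/256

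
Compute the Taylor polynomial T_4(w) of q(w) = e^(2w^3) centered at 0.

2*w^3 + 1

Use the known series and substitute for the argument.
q(0) = 1
q′(0) = 0
q′′(0) = 0
q′′′(0) = 12
q^(4)(0) = 0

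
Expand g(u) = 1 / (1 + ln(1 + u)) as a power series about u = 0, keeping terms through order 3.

-7*u^3/3 + 3*u^2/2 - u + 1

Use the geometric series for the reciprocal, then substitute.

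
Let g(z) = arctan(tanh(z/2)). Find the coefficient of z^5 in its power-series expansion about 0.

1/48

Plug the Maclaurin series of the inner function into that of the outer and collect terms.
g(0) = 0
g′(0) = 1/2
g′′(0) = 0
g′′′(0) = -1/2
g^(4)(0) = 0
g^(5)(0) = 5/2
Dividing each by k! gives the coefficients c_0, ..., c_5.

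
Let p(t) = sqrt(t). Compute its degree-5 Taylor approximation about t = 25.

p(25) = 5
p′(25) = 1/10
p′′(25) = -1/500
p′′′(25) = 3/25000
p^(4)(25) = -3/250000
p^(5)(25) = 21/12500000
Dividing each by k! gives the coefficients c_0, ..., c_5.

7*(t - 25)^5/500000000 - (t - 25)^4/2000000 + (t - 25)^3/50000 - (t - 25)^2/1000 + (t - 25)/10 + 5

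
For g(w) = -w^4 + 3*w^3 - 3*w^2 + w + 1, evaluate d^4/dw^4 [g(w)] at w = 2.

The coefficient of (w - 2)^4 in the expansion is -1, so g^(4)(2) = 4! * (-1) = -24.

-24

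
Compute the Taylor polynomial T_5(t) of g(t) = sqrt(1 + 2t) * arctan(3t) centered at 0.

Expand each factor separately, then convolve coefficients.
g(0) = 0
g′(0) = 3
g′′(0) = 6
g′′′(0) = -63
g^(4)(0) = -180
g^(5)(0) = 6147
Dividing each by k! gives the coefficients c_0, ..., c_5.

2049*t^5/40 - 15*t^4/2 - 21*t^3/2 + 3*t^2 + 3*t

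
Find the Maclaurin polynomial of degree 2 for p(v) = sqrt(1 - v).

-v^2/8 - v/2 + 1

[v^0] = 1;  [v^1] = -1/2;  [v^2] = -1/8.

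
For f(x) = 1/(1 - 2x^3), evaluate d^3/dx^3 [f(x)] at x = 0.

12

The coefficient of x^3 in the expansion is 2, so f′′′(0) = 3! * (2) = 12.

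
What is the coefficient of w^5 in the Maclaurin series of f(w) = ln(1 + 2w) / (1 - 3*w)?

632/5

Use 1/(1 - r) = Σ r^k on the denominator, then take the Cauchy product.
f(0) = 0
f′(0) = 2
f′′(0) = 8
f′′′(0) = 88
f^(4)(0) = 960
f^(5)(0) = 15168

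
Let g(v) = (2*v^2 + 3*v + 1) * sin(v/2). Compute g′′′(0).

Distribute the polynomial across the series and collect like powers.
The coefficient of v^3 in the expansion is 47/48, so g′′′(0) = 3! * (47/48) = 47/8.

47/8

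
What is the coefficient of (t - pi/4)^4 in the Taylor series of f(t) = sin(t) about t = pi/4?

Use the known series and substitute for the argument.
f(pi/4) = sqrt(2)/2
f′(pi/4) = sqrt(2)/2
f′′(pi/4) = -sqrt(2)/2
f′′′(pi/4) = -sqrt(2)/2
f^(4)(pi/4) = sqrt(2)/2

sqrt(2)/48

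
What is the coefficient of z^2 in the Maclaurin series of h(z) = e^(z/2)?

1/8

h(0) = 1
h′(0) = 1/2
h′′(0) = 1/4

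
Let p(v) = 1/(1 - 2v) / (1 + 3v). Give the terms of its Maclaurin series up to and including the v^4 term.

Take the Cauchy product of the two expansions.
p(0) = 1
p′(0) = -1
p′′(0) = 14
p′′′(0) = -78
p^(4)(0) = 1320
Dividing each by k! gives the coefficients c_0, ..., c_4.

55*v^4 - 13*v^3 + 7*v^2 - v + 1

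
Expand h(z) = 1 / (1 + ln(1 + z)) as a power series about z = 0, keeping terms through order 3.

Write 1/(1+u) = 1 - u + u^2 - u^3 + ... and substitute the series for u.
h(0) = 1
h′(0) = -1
h′′(0) = 3
h′′′(0) = -14
Then c_k = h^(k)(0)/k! gives each Taylor coefficient.

-7*z^3/3 + 3*z^2/2 - z + 1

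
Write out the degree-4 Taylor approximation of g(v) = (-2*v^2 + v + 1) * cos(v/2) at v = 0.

Distribute the polynomial across the series and collect like powers.
g(0) = 1
g′(0) = 1
g′′(0) = -17/4
g′′′(0) = -3/4
g^(4)(0) = 97/16

97*v^4/384 - v^3/8 - 17*v^2/8 + v + 1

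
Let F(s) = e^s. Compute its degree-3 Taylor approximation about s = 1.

e*(s - 1)^3/6 + e*(s - 1)^2/2 + e*(s - 1) + e

F(1) = e
F′(1) = e
F′′(1) = e
F′′′(1) = e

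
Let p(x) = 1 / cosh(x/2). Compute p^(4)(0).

Divide the numerator series by the denominator series (power-series long division).
The coefficient of x^4 in the expansion is 5/384, so p^(4)(0) = 4! * (5/384) = 5/16.

5/16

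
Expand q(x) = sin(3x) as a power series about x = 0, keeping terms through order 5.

Differentiate repeatedly and evaluate at the center.
[x^0] = 0;  [x^1] = 3;  [x^2] = 0;  [x^3] = -9/2;  [x^4] = 0;  [x^5] = 81/40.

81*x^5/40 - 9*x^3/2 + 3*x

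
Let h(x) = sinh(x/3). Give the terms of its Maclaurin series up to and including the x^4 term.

h(0) = 0
h′(0) = 1/3
h′′(0) = 0
h′′′(0) = 1/27
h^(4)(0) = 0

x^3/162 + x/3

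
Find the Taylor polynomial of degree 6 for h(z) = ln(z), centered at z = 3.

-(z - 3)^6/4374 + (z - 3)^5/1215 - (z - 3)^4/324 + (z - 3)^3/81 - (z - 3)^2/18 + (z - 3)/3 + ln(3)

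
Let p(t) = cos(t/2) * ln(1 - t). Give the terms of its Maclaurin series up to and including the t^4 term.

-3*t^4/16 - 5*t^3/24 - t^2/2 - t

Write out both Maclaurin series and multiply, keeping only the needed powers.
p(0) = 0
p′(0) = -1
p′′(0) = -1
p′′′(0) = -5/4
p^(4)(0) = -9/2
Then c_k = p^(k)(0)/k! gives each Taylor coefficient.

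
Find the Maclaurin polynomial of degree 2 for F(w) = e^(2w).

F(0) = 1
F′(0) = 2
F′′(0) = 4

2*w^2 + 2*w + 1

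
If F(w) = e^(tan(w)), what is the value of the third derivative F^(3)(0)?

Compose series: expand the inner function first, then feed it into the outer expansion.
From the series, [w^3] F = 1/2; multiply by 3! = 6 to get 3.

3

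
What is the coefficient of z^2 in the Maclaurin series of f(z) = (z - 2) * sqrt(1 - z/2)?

Shift and add copies of the series according to the polynomial's terms.
f(0) = -2
f′(0) = 3/2
f′′(0) = -3/8
The Taylor polynomial is Σ f^(k)(0)/k! · z^k.

-3/16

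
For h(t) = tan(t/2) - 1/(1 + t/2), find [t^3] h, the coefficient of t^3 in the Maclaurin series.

1/6

Combine the two series term by term.
So c_3 = h′′′(0)/3! = 1/6.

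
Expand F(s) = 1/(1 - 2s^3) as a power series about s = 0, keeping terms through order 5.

F(0) = 1
F′(0) = 0
F′′(0) = 0
F′′′(0) = 12
F^(4)(0) = 0
F^(5)(0) = 0

2*s^3 + 1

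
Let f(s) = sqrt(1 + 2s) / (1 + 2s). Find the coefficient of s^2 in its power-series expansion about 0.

Take the Cauchy product of the two expansions.
[s^0] = 1;  [s^1] = -1;  [s^2] = 3/2.

3/2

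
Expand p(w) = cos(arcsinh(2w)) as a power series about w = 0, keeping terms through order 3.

Let u equal the inner series; expand the outer function in u and truncate.
p(0) = 1
p′(0) = 0
p′′(0) = -4
p′′′(0) = 0
The Taylor polynomial is Σ p^(k)(0)/k! · w^k.

1 - 2*w^2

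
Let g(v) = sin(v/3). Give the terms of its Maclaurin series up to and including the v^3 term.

g(0) = 0
g′(0) = 1/3
g′′(0) = 0
g′′′(0) = -1/27

-v^3/162 + v/3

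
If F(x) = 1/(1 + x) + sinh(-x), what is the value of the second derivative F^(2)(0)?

2

Combine the two series term by term.
The coefficient of x^2 in the expansion is 1, so F′′(0) = 2! * (1) = 2.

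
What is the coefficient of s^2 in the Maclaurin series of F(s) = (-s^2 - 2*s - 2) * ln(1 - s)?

Multiply each power in the prefactor through the base expansion.
F(0) = 0
F′(0) = 2
F′′(0) = 6
So c_2 = F′′(0)/2! = 3.

3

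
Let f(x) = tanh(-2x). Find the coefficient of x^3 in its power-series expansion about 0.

8/3

f(0) = 0
f′(0) = -2
f′′(0) = 0
f′′′(0) = 16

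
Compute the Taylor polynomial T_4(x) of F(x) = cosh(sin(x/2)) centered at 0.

-x^4/128 + x^2/8 + 1

Compose series: expand the inner function first, then feed it into the outer expansion.
[x^0] = 1;  [x^1] = 0;  [x^2] = 1/8;  [x^3] = 0;  [x^4] = -1/128.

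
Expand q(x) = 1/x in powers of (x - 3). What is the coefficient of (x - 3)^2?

1/27

q(3) = 1/3
q′(3) = -1/9
q′′(3) = 2/27
So c_2 = q′′(3)/2! = 1/27.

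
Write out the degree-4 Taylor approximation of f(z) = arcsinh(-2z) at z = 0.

4*z^3/3 - 2*z

Differentiate repeatedly and evaluate at the center.
f(0) = 0
f′(0) = -2
f′′(0) = 0
f′′′(0) = 8
f^(4)(0) = 0
Dividing each by k! gives the coefficients c_0, ..., c_4.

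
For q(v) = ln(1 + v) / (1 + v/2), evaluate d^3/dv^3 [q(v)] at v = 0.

5

Write out both Maclaurin series and multiply, keeping only the needed powers.
From the series, [v^3] q = 5/6; multiply by 3! = 6 to get 5.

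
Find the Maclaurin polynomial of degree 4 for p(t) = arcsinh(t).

-t^3/6 + t

Compute the successive derivatives at the expansion point and divide by k!.
[t^0] = 0;  [t^1] = 1;  [t^2] = 0;  [t^3] = -1/6;  [t^4] = 0.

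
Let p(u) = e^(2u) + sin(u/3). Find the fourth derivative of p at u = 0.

Expand each term separately and add.
From the series, [u^4] p = 2/3; multiply by 4! = 24 to get 16.

16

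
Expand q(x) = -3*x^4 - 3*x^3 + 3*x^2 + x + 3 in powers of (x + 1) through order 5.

-3*(x + 1)^4 + 9*(x + 1)^3 - 6*(x + 1)^2 - 2*(x + 1) + 5

[(x + 1)^0] = 5;  [(x + 1)^1] = -2;  [(x + 1)^2] = -6;  [(x + 1)^3] = 9;  [(x + 1)^4] = -3;  [(x + 1)^5] = 0.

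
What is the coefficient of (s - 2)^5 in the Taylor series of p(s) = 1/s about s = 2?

[(s - 2)^0] = 1/2;  [(s - 2)^1] = -1/4;  [(s - 2)^2] = 1/8;  [(s - 2)^3] = -1/16;  [(s - 2)^4] = 1/32;  [(s - 2)^5] = -1/64.
So c_5 = p^(5)(2)/5! = -1/64.

-1/64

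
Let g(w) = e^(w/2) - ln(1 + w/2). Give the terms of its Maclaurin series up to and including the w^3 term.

-w^3/48 + w^2/4 + 1

Add the two expansions coefficient-wise.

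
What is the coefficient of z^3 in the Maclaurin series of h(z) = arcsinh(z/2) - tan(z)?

-17/48

Combine the two series term by term.
h(0) = 0
h′(0) = -1/2
h′′(0) = 0
h′′′(0) = -17/8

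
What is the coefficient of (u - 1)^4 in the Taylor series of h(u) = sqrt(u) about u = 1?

Differentiate repeatedly and evaluate at the center.
[(u - 1)^0] = 1;  [(u - 1)^1] = 1/2;  [(u - 1)^2] = -1/8;  [(u - 1)^3] = 1/16;  [(u - 1)^4] = -5/128.
So c_4 = h^(4)(1)/4! = -5/128.

-5/128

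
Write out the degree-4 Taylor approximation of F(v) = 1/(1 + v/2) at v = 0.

v^4/16 - v^3/8 + v^2/4 - v/2 + 1

[v^0] = 1;  [v^1] = -1/2;  [v^2] = 1/4;  [v^3] = -1/8;  [v^4] = 1/16.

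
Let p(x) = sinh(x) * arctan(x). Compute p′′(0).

Expand each factor separately, then convolve coefficients.
The coefficient of x^2 in the expansion is 1, so p′′(0) = 2! * (1) = 2.

2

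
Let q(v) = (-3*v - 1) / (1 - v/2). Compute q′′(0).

-7/2

Multiply each power in the prefactor through the base expansion.
The coefficient of v^2 in the expansion is -7/4, so q′′(0) = 2! * (-7/4) = -7/2.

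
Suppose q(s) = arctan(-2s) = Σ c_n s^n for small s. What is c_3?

8/3

Apply the Taylor formula c_k = f^(k)(a)/k!.
q(0) = 0
q′(0) = -2
q′′(0) = 0
q′′′(0) = 16
So c_3 = q′′′(0)/3! = 8/3.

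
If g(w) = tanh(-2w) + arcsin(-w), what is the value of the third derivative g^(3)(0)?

15

Add the two expansions coefficient-wise.
From the series, [w^3] g = 5/2; multiply by 3! = 6 to get 15.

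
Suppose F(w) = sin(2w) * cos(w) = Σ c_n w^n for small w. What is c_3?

-7/3

Take the Cauchy product of the two expansions.
F(0) = 0
F′(0) = 2
F′′(0) = 0
F′′′(0) = -14
Then c_k = F^(k)(0)/k! gives each Taylor coefficient.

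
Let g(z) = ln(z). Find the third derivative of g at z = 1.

2

From the series, [(z - 1)^3] g = 1/3; multiply by 3! = 6 to get 2.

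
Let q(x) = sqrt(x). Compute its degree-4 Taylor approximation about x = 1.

q(1) = 1
q′(1) = 1/2
q′′(1) = -1/4
q′′′(1) = 3/8
q^(4)(1) = -15/16

-5*(x - 1)^4/128 + (x - 1)^3/16 - (x - 1)^2/8 + (x - 1)/2 + 1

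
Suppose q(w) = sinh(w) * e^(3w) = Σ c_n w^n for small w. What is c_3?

14/3

Expand each factor separately, then convolve coefficients.
q(0) = 0
q′(0) = 1
q′′(0) = 6
q′′′(0) = 28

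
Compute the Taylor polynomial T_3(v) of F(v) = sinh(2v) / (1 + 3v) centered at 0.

58*v^3/3 - 6*v^2 + 2*v

Expand each factor separately, then convolve coefficients.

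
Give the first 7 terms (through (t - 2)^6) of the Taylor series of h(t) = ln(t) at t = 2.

-(t - 2)^6/384 + (t - 2)^5/160 - (t - 2)^4/64 + (t - 2)^3/24 - (t - 2)^2/8 + (t - 2)/2 + ln(2)

h(2) = ln(2)
h′(2) = 1/2
h′′(2) = -1/4
h′′′(2) = 1/4
h^(4)(2) = -3/8
h^(5)(2) = 3/4
h^(6)(2) = -15/8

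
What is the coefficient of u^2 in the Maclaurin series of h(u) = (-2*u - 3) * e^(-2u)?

-2

Multiply each power in the prefactor through the base expansion.
[u^0] = -3;  [u^1] = 4;  [u^2] = -2.
So c_2 = h′′(0)/2! = -2.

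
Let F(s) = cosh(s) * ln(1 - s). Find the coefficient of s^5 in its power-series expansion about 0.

Write out both Maclaurin series and multiply, keeping only the needed powers.
F(0) = 0
F′(0) = -1
F′′(0) = -1
F′′′(0) = -5
F^(4)(0) = -12
F^(5)(0) = -49
Dividing each by k! gives the coefficients c_0, ..., c_5.

-49/120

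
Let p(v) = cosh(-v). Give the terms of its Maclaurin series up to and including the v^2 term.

p(0) = 1
p′(0) = 0
p′′(0) = 1
Then c_k = p^(k)(0)/k! gives each Taylor coefficient.

v^2/2 + 1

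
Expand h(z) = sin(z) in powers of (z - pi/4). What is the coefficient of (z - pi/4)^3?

-sqrt(2)/12

Differentiate repeatedly and evaluate at the center.
h(pi/4) = sqrt(2)/2
h′(pi/4) = sqrt(2)/2
h′′(pi/4) = -sqrt(2)/2
h′′′(pi/4) = -sqrt(2)/2
The Taylor polynomial is Σ h^(k)(pi/4)/k! · (z - pi/4)^k.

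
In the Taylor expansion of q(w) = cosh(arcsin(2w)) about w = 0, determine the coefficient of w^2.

2

Let u equal the inner series; expand the outer function in u and truncate.
q(0) = 1
q′(0) = 0
q′′(0) = 4
Dividing each by k! gives the coefficients c_0, ..., c_2.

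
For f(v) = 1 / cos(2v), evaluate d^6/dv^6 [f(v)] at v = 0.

3904

Write the quotient as an unknown series and match coefficients against numerator = denominator · series.
The coefficient of v^6 in the expansion is 244/45, so f^(6)(0) = 6! * (244/45) = 3904.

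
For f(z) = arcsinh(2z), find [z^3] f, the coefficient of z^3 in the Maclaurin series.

-4/3

[z^0] = 0;  [z^1] = 2;  [z^2] = 0;  [z^3] = -4/3.
So c_3 = f′′′(0)/3! = -4/3.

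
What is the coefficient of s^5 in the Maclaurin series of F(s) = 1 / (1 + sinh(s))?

-181/120

Use the geometric series for the reciprocal, then substitute.
F(0) = 1
F′(0) = -1
F′′(0) = 2
F′′′(0) = -7
F^(4)(0) = 32
F^(5)(0) = -181
Dividing each by k! gives the coefficients c_0, ..., c_5.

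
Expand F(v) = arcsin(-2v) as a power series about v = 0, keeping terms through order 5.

-12*v^5/5 - 4*v^3/3 - 2*v

F(0) = 0
F′(0) = -2
F′′(0) = 0
F′′′(0) = -8
F^(4)(0) = 0
F^(5)(0) = -288
Dividing each by k! gives the coefficients c_0, ..., c_5.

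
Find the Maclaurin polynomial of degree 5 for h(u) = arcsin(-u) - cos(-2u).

-3*u^5/40 - 2*u^4/3 - u^3/6 + 2*u^2 - u - 1

Expand each term separately and add.
h(0) = -1
h′(0) = -1
h′′(0) = 4
h′′′(0) = -1
h^(4)(0) = -16
h^(5)(0) = -9
Dividing each by k! gives the coefficients c_0, ..., c_5.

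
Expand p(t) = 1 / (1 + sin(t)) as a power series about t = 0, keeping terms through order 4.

2*t^4/3 - 5*t^3/6 + t^2 - t + 1

Write 1/(1+u) = 1 - u + u^2 - u^3 + ... and substitute the series for u.
p(0) = 1
p′(0) = -1
p′′(0) = 2
p′′′(0) = -5
p^(4)(0) = 16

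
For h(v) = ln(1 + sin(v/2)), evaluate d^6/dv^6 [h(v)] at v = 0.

-1/4

Compose series: expand the inner function first, then feed it into the outer expansion.
The coefficient of v^6 in the expansion is -1/2880, so h^(6)(0) = 6! * (-1/2880) = -1/4.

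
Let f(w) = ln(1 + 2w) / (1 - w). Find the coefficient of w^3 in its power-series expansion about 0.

Expand each factor separately, then convolve coefficients.
f(0) = 0
f′(0) = 2
f′′(0) = 0
f′′′(0) = 16
So c_3 = f′′′(0)/3! = 8/3.

8/3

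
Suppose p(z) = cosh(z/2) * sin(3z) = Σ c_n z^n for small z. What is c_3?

Multiply the two series term by term and collect like powers.
[z^0] = 0;  [z^1] = 3;  [z^2] = 0;  [z^3] = -33/8.

-33/8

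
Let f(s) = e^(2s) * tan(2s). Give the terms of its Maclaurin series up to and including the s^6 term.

568*s^6/45 + 164*s^5/15 + 8*s^4 + 20*s^3/3 + 4*s^2 + 2*s

Expand each factor separately, then convolve coefficients.
f(0) = 0
f′(0) = 2
f′′(0) = 8
f′′′(0) = 40
f^(4)(0) = 192
f^(5)(0) = 1312
f^(6)(0) = 9088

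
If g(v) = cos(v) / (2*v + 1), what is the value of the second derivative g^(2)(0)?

Use 1/(1 - r) = Σ r^k on the denominator, then take the Cauchy product.
From the series, [v^2] g = 7/2; multiply by 2! = 2 to get 7.

7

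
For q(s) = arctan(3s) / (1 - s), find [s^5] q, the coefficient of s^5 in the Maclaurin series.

213/5

Multiply the two series term by term and collect like powers.
q(0) = 0
q′(0) = 3
q′′(0) = 6
q′′′(0) = -36
q^(4)(0) = -144
q^(5)(0) = 5112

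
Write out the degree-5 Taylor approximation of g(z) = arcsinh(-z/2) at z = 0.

-3*z^5/1280 + z^3/48 - z/2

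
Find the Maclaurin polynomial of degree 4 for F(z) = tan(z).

F(0) = 0
F′(0) = 1
F′′(0) = 0
F′′′(0) = 2
F^(4)(0) = 0

z^3/3 + z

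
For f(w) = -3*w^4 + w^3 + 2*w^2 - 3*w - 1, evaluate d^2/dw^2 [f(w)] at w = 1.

Differentiate repeatedly and evaluate at the center.
From the series, [(w - 1)^2] f = -13; multiply by 2! = 2 to get -26.

-26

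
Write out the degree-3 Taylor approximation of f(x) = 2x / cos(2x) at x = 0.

4*x^3 + 2*x

Divide the numerator series by the denominator series (power-series long division).
f(0) = 0
f′(0) = 2
f′′(0) = 0
f′′′(0) = 24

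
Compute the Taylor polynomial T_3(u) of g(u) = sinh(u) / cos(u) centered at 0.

Write the quotient as an unknown series and match coefficients against numerator = denominator · series.
g(0) = 0
g′(0) = 1
g′′(0) = 0
g′′′(0) = 4
The Taylor polynomial is Σ g^(k)(0)/k! · u^k.

2*u^3/3 + u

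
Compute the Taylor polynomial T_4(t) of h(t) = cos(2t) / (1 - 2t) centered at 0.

26*t^4/3 + 4*t^3 + 2*t^2 + 2*t + 1

Take the Cauchy product of the two expansions.
h(0) = 1
h′(0) = 2
h′′(0) = 4
h′′′(0) = 24
h^(4)(0) = 208
Then c_k = h^(k)(0)/k! gives each Taylor coefficient.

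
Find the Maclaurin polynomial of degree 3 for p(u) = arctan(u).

Differentiate repeatedly and evaluate at the center.
p(0) = 0
p′(0) = 1
p′′(0) = 0
p′′′(0) = -2
Dividing each by k! gives the coefficients c_0, ..., c_3.

-u^3/3 + u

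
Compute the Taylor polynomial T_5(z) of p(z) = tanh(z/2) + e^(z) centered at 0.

z^5/80 + z^4/24 + z^3/8 + z^2/2 + 3*z/2 + 1

Add the two expansions coefficient-wise.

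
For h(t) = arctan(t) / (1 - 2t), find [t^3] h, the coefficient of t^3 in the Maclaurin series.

11/3

Multiply the two series term by term and collect like powers.
h(0) = 0
h′(0) = 1
h′′(0) = 4
h′′′(0) = 22
So c_3 = h′′′(0)/3! = 11/3.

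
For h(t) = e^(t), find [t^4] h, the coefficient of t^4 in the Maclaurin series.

1/24

h(0) = 1
h′(0) = 1
h′′(0) = 1
h′′′(0) = 1
h^(4)(0) = 1
So c_4 = h^(4)(0)/4! = 1/24.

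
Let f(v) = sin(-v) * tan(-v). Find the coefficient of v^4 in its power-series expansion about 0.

1/6

Multiply the two series term by term and collect like powers.
f(0) = 0
f′(0) = 0
f′′(0) = 2
f′′′(0) = 0
f^(4)(0) = 4
The Taylor polynomial is Σ f^(k)(0)/k! · v^k.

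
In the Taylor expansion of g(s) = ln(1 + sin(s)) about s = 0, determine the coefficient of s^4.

-1/12

Plug the Maclaurin series of the inner function into that of the outer and collect terms.
g(0) = 0
g′(0) = 1
g′′(0) = -1
g′′′(0) = 1
g^(4)(0) = -2
The Taylor polynomial is Σ g^(k)(0)/k! · s^k.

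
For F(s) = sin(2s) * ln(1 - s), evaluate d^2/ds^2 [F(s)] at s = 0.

Expand each factor separately, then convolve coefficients.
The coefficient of s^2 in the expansion is -2, so F′′(0) = 2! * (-2) = -4.

-4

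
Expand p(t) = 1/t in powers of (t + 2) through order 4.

-(t + 2)^4/32 - (t + 2)^3/16 - (t + 2)^2/8 - (t + 2)/4 - 1/2

Compute the successive derivatives at the expansion point and divide by k!.
p(-2) = -1/2
p′(-2) = -1/4
p′′(-2) = -1/4
p′′′(-2) = -3/8
p^(4)(-2) = -3/4
Then c_k = p^(k)(-2)/k! gives each Taylor coefficient.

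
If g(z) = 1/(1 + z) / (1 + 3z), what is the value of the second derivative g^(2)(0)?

26

Take the Cauchy product of the two expansions.
From the series, [z^2] g = 13; multiply by 2! = 2 to get 26.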